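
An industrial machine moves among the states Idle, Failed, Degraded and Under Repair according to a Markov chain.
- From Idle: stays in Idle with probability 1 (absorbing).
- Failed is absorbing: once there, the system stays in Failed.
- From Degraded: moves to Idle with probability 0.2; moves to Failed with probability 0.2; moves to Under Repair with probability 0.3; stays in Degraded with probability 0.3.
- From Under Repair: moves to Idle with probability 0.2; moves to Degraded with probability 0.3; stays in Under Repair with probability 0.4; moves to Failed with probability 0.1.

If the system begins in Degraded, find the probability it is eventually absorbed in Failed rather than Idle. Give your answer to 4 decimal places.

0.4545

Let h(s) be the probability of absorption at Failed starting from transient state s. Then h(Failed) = 1 and h(Idle) = 0. By first-step analysis:
h(Degraded) = 0.2·0 + 0.2·1 + 0.3·h(Degraded) + 0.3·h(Under Repair)
h(Under Repair) = 0.2·0 + 0.1·1 + 0.3·h(Degraded) + 0.4·h(Under Repair)
Solving: h(Degraded) = 0.4545, h(Under Repair) = 0.3939.
Starting from Degraded, the probability is 0.4545.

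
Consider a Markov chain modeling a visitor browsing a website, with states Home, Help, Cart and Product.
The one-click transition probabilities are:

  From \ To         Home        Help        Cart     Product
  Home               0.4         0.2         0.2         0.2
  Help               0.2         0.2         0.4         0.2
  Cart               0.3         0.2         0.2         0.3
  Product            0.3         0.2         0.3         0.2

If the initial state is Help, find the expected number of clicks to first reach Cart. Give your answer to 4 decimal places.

3.0769

Let t(s) be the expected number of clicks to first reach Cart from state s, with t(Cart) = 0. Conditioning on the first click:
t(Home) = 1 + 0.4·t(Home) + 0.2·t(Help) + 0.2·t(Product)
t(Help) = 1 + 0.2·t(Home) + 0.2·t(Help) + 0.2·t(Product)
t(Product) = 1 + 0.3·t(Home) + 0.2·t(Help) + 0.2·t(Product)
Solving: t(Home) = 3.8462, t(Help) = 3.0769, t(Product) = 3.4615.
Expected clicks from Help to Cart: 3.0769.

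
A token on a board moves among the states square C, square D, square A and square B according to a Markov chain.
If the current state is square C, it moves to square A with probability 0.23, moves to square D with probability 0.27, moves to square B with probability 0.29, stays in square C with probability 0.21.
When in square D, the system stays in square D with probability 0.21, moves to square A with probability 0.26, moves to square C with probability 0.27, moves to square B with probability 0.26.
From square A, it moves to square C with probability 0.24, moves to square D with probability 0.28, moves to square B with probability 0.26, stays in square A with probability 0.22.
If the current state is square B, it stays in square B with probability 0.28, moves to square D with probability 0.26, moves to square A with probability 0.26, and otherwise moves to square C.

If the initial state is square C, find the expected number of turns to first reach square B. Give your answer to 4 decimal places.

3.6333

Let t(s) be the expected number of turns to first reach square B from state s, with t(square B) = 0. Conditioning on the first turn:
t(square C) = 1 + 0.21·t(square C) + 0.27·t(square D) + 0.23·t(square A)
t(square D) = 1 + 0.27·t(square C) + 0.21·t(square D) + 0.26·t(square A)
t(square A) = 1 + 0.24·t(square C) + 0.28·t(square D) + 0.22·t(square A)
Solving: t(square C) = 3.6333, t(square D) = 3.7392, t(square A) = 3.7423.
Expected turns from square C to square B: 3.6333.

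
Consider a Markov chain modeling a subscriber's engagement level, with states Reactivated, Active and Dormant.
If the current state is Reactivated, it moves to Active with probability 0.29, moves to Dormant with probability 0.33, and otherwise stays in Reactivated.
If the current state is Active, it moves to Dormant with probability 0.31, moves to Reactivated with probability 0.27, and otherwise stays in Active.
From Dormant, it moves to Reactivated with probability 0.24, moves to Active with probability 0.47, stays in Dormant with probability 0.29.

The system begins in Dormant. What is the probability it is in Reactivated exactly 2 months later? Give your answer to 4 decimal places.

0.2877

Sum over the intermediate state after 1 month:
P = P(Dormant→Reactivated)·P(Reactivated→Reactivated) + P(Dormant→Active)·P(Active→Reactivated) + P(Dormant→Dormant)·P(Dormant→Reactivated)
  = 0.24×0.38 + 0.47×0.27 + 0.29×0.24
  = 0.0912 + 0.1269 + 0.0696 = 0.2877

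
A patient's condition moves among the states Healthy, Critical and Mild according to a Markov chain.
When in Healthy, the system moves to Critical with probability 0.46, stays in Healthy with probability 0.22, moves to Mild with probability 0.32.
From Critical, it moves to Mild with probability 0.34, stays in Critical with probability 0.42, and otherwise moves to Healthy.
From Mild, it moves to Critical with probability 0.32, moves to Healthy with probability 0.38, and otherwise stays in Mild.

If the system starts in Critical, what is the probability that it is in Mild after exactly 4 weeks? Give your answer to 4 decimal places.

0.3216

Propagate the distribution vector 4 weeks from Critical.
After 0 weeks: (0.0000, 1.0000, 0.0000)
After 1 week: (0.2400, 0.4200, 0.3400)
After 2 weeks: (0.2828, 0.3956, 0.3216)
After 3 weeks: (0.2794, 0.3992, 0.3215)
After 4 weeks: (0.2794, 0.3990, 0.3216)
P(in Mild after 4 weeks) = 0.3216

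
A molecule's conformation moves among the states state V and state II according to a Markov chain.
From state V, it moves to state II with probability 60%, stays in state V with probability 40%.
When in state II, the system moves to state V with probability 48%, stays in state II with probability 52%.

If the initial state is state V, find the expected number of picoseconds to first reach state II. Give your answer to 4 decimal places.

1.6667

Let t(s) be the expected number of picoseconds to first reach state II from state s, with t(state II) = 0. Conditioning on the first picosecond:
t(state V) = 1 + 0.4·t(state V)
Solving: t(state V) = 1.6667.
Expected picoseconds from state V to state II: 1.6667.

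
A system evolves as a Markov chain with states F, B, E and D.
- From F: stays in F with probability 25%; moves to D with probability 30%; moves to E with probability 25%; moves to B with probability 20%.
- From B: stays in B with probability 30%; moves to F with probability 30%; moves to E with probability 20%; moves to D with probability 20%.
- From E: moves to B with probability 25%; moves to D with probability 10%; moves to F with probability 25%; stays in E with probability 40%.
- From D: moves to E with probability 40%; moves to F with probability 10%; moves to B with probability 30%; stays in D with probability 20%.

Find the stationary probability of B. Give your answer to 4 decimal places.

Let the stationary distribution be π with π = πP and π_1 + π_2 + π_3 + π_4 = 1.
π_1 = 0.25·π_1 + 0.3·π_2 + 0.25·π_3 + 0.1·π_4
π_2 = 0.2·π_1 + 0.3·π_2 + 0.25·π_3 + 0.3·π_4
π_3 = 0.25·π_1 + 0.2·π_2 + 0.4·π_3 + 0.4·π_4
Solving with the normalization constraint gives π = (0.2342, 0.2609, 0.3127, 0.1922).
So the stationary probability of B is 0.2609.

0.2609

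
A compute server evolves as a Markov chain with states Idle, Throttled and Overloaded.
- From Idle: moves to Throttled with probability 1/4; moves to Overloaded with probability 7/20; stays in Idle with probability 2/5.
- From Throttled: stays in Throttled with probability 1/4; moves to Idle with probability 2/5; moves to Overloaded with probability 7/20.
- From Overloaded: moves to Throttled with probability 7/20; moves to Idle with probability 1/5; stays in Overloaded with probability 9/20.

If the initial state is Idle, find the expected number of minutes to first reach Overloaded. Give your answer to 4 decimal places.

Let t(s) be the expected number of minutes to first reach Overloaded from state s, with t(Overloaded) = 0. Conditioning on the first minute:
t(Idle) = 1 + 0.4·t(Idle) + 0.25·t(Throttled)
t(Throttled) = 1 + 0.4·t(Idle) + 0.25·t(Throttled)
Solving: t(Idle) = 2.8571, t(Throttled) = 2.8571.
Expected minutes from Idle to Overloaded: 2.8571.

2.8571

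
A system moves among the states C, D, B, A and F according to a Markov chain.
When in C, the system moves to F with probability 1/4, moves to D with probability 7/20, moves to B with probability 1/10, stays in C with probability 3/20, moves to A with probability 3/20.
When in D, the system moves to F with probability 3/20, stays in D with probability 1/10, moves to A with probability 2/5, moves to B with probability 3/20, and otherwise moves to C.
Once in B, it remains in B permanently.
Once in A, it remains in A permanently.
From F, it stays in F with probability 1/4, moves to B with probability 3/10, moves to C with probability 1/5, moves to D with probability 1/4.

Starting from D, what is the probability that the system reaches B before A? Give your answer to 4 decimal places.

0.3782

Let h(s) be the probability of absorption at B starting from transient state s. Then h(B) = 1 and h(A) = 0. By first-step analysis:
h(C) = 0.15·h(C) + 0.35·h(D) + 0.1·1 + 0.15·0 + 0.25·h(F)
h(D) = 0.2·h(C) + 0.1·h(D) + 0.15·1 + 0.4·0 + 0.15·h(F)
h(F) = 0.2·h(C) + 0.25·h(D) + 0.3·1 + 0.25·h(F)
Solving: h(C) = 0.4646, h(D) = 0.3782, h(F) = 0.6500.
Starting from D, the probability is 0.3782.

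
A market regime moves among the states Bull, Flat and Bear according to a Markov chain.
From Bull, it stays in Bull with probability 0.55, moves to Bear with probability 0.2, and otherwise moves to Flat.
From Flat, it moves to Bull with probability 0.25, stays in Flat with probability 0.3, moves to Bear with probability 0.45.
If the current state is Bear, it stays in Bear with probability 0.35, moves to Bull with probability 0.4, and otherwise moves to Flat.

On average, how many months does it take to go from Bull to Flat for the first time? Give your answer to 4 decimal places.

4.0000

Let t(s) be the expected number of months to first reach Flat from state s, with t(Flat) = 0. Conditioning on the first month:
t(Bull) = 1 + 0.55·t(Bull) + 0.2·t(Bear)
t(Bear) = 1 + 0.4·t(Bull) + 0.35·t(Bear)
Solving: t(Bull) = 4.0000, t(Bear) = 4.0000.
Expected months from Bull to Flat: 4.0000.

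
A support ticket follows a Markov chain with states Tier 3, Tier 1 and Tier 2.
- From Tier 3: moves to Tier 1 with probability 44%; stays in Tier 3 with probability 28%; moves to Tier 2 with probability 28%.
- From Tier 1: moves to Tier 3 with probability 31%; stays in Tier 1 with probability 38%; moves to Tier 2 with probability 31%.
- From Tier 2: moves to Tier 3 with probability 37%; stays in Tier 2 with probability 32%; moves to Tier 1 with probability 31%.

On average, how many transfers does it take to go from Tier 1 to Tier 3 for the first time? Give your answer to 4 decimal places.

Let t(s) be the expected number of transfers to first reach Tier 3 from state s, with t(Tier 3) = 0. Conditioning on the first transfer:
t(Tier 1) = 1 + 0.38·t(Tier 1) + 0.31·t(Tier 2)
t(Tier 2) = 1 + 0.31·t(Tier 1) + 0.32·t(Tier 2)
Solving: t(Tier 1) = 3.0415, t(Tier 2) = 2.8571.
Expected transfers from Tier 1 to Tier 3: 3.0415.

3.0415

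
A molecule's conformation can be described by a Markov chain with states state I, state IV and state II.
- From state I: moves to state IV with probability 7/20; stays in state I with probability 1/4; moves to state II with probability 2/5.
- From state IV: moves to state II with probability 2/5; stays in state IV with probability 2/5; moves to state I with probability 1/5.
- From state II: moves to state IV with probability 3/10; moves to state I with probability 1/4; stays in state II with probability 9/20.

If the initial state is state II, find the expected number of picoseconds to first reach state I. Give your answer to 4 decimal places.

4.2857

Let t(s) be the expected number of picoseconds to first reach state I from state s, with t(state I) = 0. Conditioning on the first picosecond:
t(state IV) = 1 + 0.4·t(state IV) + 0.4·t(state II)
t(state II) = 1 + 0.3·t(state IV) + 0.45·t(state II)
Solving: t(state IV) = 4.5238, t(state II) = 4.2857.
Expected picoseconds from state II to state I: 4.2857.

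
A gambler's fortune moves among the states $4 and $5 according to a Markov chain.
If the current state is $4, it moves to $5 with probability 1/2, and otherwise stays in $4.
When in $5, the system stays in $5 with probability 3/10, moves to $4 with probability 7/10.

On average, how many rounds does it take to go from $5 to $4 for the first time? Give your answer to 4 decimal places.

Let t(s) be the expected number of rounds to first reach $4 from state s, with t($4) = 0. Conditioning on the first round:
t($5) = 1 + 0.3·t($5)
Solving: t($5) = 1.4286.
Expected rounds from $5 to $4: 1.4286.

1.4286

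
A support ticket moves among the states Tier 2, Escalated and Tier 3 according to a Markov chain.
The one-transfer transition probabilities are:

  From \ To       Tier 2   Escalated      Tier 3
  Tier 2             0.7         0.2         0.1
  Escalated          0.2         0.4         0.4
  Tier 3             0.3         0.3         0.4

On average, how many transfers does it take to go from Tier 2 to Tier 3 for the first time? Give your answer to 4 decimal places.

Let t(s) be the expected number of transfers to first reach Tier 3 from state s, with t(Tier 3) = 0. Conditioning on the first transfer:
t(Tier 2) = 1 + 0.7·t(Tier 2) + 0.2·t(Escalated)
t(Escalated) = 1 + 0.2·t(Tier 2) + 0.4·t(Escalated)
Solving: t(Tier 2) = 5.7143, t(Escalated) = 3.5714.
Expected transfers from Tier 2 to Tier 3: 5.7143.

5.7143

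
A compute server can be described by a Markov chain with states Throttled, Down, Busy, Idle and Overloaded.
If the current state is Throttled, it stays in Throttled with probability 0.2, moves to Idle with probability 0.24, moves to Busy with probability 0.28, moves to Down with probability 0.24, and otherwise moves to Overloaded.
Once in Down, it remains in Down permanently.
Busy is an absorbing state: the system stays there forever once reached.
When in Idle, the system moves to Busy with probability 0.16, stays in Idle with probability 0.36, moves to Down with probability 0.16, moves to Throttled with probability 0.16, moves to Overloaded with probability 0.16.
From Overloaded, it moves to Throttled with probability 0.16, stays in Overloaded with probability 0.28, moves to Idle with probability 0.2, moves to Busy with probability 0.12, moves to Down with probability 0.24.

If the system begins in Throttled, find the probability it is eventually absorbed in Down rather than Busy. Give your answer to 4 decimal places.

0.4844

Let h(s) be the probability of absorption at Down starting from transient state s. Then h(Down) = 1 and h(Busy) = 0. By first-step analysis:
h(Throttled) = 0.2·h(Throttled) + 0.24·1 + 0.28·0 + 0.24·h(Idle) + 0.04·h(Overloaded)
h(Idle) = 0.16·h(Throttled) + 0.16·1 + 0.16·0 + 0.36·h(Idle) + 0.16·h(Overloaded)
h(Overloaded) = 0.16·h(Throttled) + 0.24·1 + 0.12·0 + 0.2·h(Idle) + 0.28·h(Overloaded)
Solving: h(Throttled) = 0.4844, h(Idle) = 0.5173, h(Overloaded) = 0.5847.
Starting from Throttled, the probability is 0.4844.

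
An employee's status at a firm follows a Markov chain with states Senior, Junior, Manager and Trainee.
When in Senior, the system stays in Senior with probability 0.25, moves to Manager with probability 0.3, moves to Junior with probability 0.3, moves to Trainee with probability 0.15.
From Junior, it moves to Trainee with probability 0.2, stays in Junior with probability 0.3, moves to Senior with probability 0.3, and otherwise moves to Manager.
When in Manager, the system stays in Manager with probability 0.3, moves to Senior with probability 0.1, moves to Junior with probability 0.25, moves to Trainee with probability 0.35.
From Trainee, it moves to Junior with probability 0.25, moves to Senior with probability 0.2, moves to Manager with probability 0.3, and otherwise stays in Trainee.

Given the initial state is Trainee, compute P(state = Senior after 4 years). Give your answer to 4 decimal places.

Propagate the distribution vector 4 years from Trainee.
After 0 years: (0.0000, 0.0000, 0.0000, 1.0000)
After 1 year: (0.2000, 0.2500, 0.3000, 0.2500)
After 2 years: (0.2050, 0.2725, 0.2750, 0.2475)
After 3 years: (0.2100, 0.2739, 0.2728, 0.2434)
After 4 years: (0.2106, 0.2742, 0.2726, 0.2426)
P(in Senior after 4 years) = 0.2106

0.2106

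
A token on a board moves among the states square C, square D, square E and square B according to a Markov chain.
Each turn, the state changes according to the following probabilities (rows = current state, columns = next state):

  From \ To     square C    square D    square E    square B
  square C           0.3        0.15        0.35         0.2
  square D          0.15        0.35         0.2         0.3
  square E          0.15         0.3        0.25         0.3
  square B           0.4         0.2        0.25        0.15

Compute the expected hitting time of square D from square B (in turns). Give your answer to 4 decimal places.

Let t(s) be the expected number of turns to first reach square D from state s, with t(square D) = 0. Conditioning on the first turn:
t(square C) = 1 + 0.3·t(square C) + 0.35·t(square E) + 0.2·t(square B)
t(square E) = 1 + 0.15·t(square C) + 0.25·t(square E) + 0.3·t(square B)
t(square B) = 1 + 0.4·t(square C) + 0.25·t(square E) + 0.15·t(square B)
Solving: t(square C) = 4.8618, t(square E) = 4.1836, t(square B) = 4.6948.
Expected turns from square B to square D: 4.6948.

4.6948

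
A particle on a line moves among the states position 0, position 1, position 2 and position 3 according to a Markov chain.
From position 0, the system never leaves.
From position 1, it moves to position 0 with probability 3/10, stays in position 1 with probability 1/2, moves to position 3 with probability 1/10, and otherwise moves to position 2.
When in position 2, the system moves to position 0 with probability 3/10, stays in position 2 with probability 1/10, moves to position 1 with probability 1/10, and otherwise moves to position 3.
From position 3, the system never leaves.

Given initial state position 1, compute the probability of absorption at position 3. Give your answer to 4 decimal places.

Let h(s) be the probability of absorption at position 3 starting from transient state s. Then h(position 3) = 1 and h(position 0) = 0. By first-step analysis:
h(position 1) = 0.3·0 + 0.5·h(position 1) + 0.1·h(position 2) + 0.1·1
h(position 2) = 0.3·0 + 0.1·h(position 1) + 0.1·h(position 2) + 0.5·1
Solving: h(position 1) = 0.3182, h(position 2) = 0.5909.
Starting from position 1, the probability is 0.3182.

0.3182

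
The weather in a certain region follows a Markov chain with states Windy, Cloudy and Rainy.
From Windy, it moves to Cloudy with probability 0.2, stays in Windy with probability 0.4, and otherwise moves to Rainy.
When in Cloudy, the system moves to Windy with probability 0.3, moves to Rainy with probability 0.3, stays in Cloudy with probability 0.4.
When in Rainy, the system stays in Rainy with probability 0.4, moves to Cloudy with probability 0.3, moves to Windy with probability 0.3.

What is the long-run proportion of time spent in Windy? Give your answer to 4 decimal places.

0.3333

Let the stationary distribution be π with π = πP and π_1 + π_2 + π_3 = 1.
π_1 = 0.4·π_1 + 0.3·π_2 + 0.3·π_3
π_2 = 0.2·π_1 + 0.4·π_2 + 0.3·π_3
Solving with the normalization constraint gives π = (0.3333, 0.2963, 0.3704).
So the stationary probability of Windy is 0.3333.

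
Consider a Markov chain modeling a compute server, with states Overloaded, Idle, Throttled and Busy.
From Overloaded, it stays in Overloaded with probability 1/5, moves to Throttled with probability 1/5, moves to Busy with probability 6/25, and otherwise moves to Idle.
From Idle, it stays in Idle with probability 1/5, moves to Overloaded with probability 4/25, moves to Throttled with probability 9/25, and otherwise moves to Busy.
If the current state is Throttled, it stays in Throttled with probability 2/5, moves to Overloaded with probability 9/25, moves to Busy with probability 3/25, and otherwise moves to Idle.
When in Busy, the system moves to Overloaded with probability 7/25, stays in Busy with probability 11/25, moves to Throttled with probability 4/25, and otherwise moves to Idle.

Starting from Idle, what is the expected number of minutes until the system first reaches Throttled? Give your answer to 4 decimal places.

Let t(s) be the expected number of minutes to first reach Throttled from state s, with t(Throttled) = 0. Conditioning on the first minute:
t(Overloaded) = 1 + 0.2·t(Overloaded) + 0.36·t(Idle) + 0.24·t(Busy)
t(Idle) = 1 + 0.16·t(Overloaded) + 0.2·t(Idle) + 0.28·t(Busy)
t(Busy) = 1 + 0.28·t(Overloaded) + 0.12·t(Idle) + 0.44·t(Busy)
Solving: t(Overloaded) = 4.4087, t(Idle) = 3.8143, t(Busy) = 4.8074.
Expected minutes from Idle to Throttled: 3.8143.

3.8143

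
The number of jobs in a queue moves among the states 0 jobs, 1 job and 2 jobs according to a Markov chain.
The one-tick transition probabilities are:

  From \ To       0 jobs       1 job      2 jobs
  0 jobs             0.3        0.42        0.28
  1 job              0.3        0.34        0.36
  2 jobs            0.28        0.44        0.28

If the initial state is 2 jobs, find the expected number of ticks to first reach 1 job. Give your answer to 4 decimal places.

2.3026

Let t(s) be the expected number of ticks to first reach 1 job from state s, with t(1 job) = 0. Conditioning on the first tick:
t(0 jobs) = 1 + 0.3·t(0 jobs) + 0.28·t(2 jobs)
t(2 jobs) = 1 + 0.28·t(0 jobs) + 0.28·t(2 jobs)
Solving: t(0 jobs) = 2.3496, t(2 jobs) = 2.3026.
Expected ticks from 2 jobs to 1 job: 2.3026.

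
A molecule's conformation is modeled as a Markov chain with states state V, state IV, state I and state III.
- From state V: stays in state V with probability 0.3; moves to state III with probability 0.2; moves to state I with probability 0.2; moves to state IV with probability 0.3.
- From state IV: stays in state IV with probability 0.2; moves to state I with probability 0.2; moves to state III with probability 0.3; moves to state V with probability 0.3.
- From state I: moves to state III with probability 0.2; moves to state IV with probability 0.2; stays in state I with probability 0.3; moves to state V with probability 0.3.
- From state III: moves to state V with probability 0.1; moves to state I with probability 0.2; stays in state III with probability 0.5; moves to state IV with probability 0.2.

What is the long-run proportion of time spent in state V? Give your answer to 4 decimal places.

Let the stationary distribution be π with π = πP and π_1 + π_2 + π_3 + π_4 = 1.
π_1 = 0.3·π_1 + 0.3·π_2 + 0.3·π_3 + 0.1·π_4
π_2 = 0.3·π_1 + 0.2·π_2 + 0.2·π_3 + 0.2·π_4
π_3 = 0.2·π_1 + 0.2·π_2 + 0.3·π_3 + 0.2·π_4
Solving with the normalization constraint gives π = (0.2365, 0.2236, 0.2222, 0.3177).
So the stationary probability of state V is 0.2365.

0.2365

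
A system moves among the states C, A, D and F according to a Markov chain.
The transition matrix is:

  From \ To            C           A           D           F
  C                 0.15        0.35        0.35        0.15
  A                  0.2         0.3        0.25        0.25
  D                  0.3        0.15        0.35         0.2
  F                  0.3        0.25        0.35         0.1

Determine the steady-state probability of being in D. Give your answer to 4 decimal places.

0.3246

Let the stationary distribution be π with π = πP and π_1 + π_2 + π_3 + π_4 = 1.
π_1 = 0.15·π_1 + 0.2·π_2 + 0.3·π_3 + 0.3·π_4
π_2 = 0.35·π_1 + 0.3·π_2 + 0.15·π_3 + 0.25·π_4
π_3 = 0.35·π_1 + 0.25·π_2 + 0.35·π_3 + 0.35·π_4
Solving with the normalization constraint gives π = (0.2388, 0.2541, 0.3246, 0.1825).
So the stationary probability of D is 0.3246.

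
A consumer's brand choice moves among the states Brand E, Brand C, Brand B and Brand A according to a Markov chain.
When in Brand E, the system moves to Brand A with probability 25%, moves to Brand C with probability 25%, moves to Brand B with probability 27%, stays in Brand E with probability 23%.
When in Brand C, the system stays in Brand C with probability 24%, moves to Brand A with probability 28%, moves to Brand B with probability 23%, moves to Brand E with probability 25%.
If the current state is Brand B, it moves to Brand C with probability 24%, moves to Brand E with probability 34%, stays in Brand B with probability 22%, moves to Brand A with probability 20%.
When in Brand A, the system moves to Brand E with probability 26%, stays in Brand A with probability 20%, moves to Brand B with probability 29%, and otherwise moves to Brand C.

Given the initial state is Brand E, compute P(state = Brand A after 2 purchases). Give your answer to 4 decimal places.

0.2315

Propagate the distribution vector 2 purchases from Brand E.
After 0 purchases: (1.0000, 0.0000, 0.0000, 0.0000)
After 1 purchase: (0.2300, 0.2500, 0.2700, 0.2500)
After 2 purchases: (0.2722, 0.2448, 0.2515, 0.2315)
P(in Brand A after 2 purchases) = 0.2315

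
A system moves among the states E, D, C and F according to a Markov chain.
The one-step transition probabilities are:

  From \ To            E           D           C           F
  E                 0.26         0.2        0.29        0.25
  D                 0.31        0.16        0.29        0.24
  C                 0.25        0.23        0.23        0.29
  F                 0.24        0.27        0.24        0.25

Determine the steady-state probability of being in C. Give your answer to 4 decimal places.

Let the stationary distribution be π with π = πP and π_1 + π_2 + π_3 + π_4 = 1.
π_1 = 0.26·π_1 + 0.31·π_2 + 0.25·π_3 + 0.24·π_4
π_2 = 0.2·π_1 + 0.16·π_2 + 0.23·π_3 + 0.27·π_4
π_3 = 0.29·π_1 + 0.29·π_2 + 0.23·π_3 + 0.24·π_4
Solving with the normalization constraint gives π = (0.2631, 0.2172, 0.2614, 0.2583).
So the stationary probability of C is 0.2614.

0.2614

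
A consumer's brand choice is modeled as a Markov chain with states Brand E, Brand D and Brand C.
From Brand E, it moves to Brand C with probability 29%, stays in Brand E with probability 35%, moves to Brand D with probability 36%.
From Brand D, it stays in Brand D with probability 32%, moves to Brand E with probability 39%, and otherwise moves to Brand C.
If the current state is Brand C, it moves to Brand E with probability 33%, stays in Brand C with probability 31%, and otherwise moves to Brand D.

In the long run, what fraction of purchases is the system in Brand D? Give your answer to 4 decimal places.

0.3462

Let the stationary distribution be π with π = πP and π_1 + π_2 + π_3 = 1.
π_1 = 0.35·π_1 + 0.39·π_2 + 0.33·π_3
π_2 = 0.36·π_1 + 0.32·π_2 + 0.36·π_3
Solving with the normalization constraint gives π = (0.3579, 0.3462, 0.2959).
So the stationary probability of Brand D is 0.3462.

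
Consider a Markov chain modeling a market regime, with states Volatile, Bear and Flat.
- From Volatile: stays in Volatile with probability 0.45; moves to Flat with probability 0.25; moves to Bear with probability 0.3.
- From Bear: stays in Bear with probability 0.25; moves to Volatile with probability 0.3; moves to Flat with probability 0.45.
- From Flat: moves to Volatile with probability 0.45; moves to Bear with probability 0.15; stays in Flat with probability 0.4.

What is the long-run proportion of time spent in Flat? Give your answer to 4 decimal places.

0.3496

Let the stationary distribution be π with π = πP and π_1 + π_2 + π_3 = 1.
π_1 = 0.45·π_1 + 0.3·π_2 + 0.45·π_3
π_2 = 0.3·π_1 + 0.25·π_2 + 0.15·π_3
Solving with the normalization constraint gives π = (0.4146, 0.2358, 0.3496).
So the stationary probability of Flat is 0.3496.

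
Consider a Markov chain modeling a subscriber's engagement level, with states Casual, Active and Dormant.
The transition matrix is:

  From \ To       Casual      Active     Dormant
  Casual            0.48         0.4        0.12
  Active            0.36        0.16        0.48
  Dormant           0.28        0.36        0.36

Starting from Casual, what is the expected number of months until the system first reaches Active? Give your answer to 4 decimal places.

2.5401

Let t(s) be the expected number of months to first reach Active from state s, with t(Active) = 0. Conditioning on the first month:
t(Casual) = 1 + 0.48·t(Casual) + 0.12·t(Dormant)
t(Dormant) = 1 + 0.28·t(Casual) + 0.36·t(Dormant)
Solving: t(Casual) = 2.5401, t(Dormant) = 2.6738.
Expected months from Casual to Active: 2.5401.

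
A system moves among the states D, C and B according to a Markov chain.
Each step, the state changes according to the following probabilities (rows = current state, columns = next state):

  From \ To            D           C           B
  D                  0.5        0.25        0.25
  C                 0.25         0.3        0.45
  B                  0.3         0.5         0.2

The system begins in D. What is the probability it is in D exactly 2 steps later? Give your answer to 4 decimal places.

0.3875

Sum over the intermediate state after 1 step:
P = P(D→D)·P(D→D) + P(D→C)·P(C→D) + P(D→B)·P(B→D)
  = 0.5×0.5 + 0.25×0.25 + 0.25×0.3
  = 0.2500 + 0.0625 + 0.0750 = 0.3875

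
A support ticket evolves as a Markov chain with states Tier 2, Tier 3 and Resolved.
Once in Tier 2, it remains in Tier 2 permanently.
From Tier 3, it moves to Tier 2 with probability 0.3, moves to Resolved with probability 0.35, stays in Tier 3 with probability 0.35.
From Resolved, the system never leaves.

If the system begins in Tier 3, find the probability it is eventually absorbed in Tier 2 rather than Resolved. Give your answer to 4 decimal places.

0.4615

Let h(s) be the probability of absorption at Tier 2 starting from transient state s. Then h(Tier 2) = 1 and h(Resolved) = 0. By first-step analysis:
h(Tier 3) = 0.3·1 + 0.35·h(Tier 3) + 0.35·0
Solving: h(Tier 3) = 0.4615.
Starting from Tier 3, the probability is 0.4615.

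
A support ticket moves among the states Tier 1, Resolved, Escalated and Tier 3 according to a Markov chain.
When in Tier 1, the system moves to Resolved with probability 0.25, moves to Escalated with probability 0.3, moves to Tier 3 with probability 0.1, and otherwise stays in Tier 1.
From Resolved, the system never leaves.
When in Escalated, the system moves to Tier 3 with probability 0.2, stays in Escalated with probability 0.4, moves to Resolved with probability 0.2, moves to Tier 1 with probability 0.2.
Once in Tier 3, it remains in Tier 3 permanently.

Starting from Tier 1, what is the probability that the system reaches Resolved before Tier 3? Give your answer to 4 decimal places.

0.6364

Let h(s) be the probability of absorption at Resolved starting from transient state s. Then h(Resolved) = 1 and h(Tier 3) = 0. By first-step analysis:
h(Tier 1) = 0.35·h(Tier 1) + 0.25·1 + 0.3·h(Escalated) + 0.1·0
h(Escalated) = 0.2·h(Tier 1) + 0.2·1 + 0.4·h(Escalated) + 0.2·0
Solving: h(Tier 1) = 0.6364, h(Escalated) = 0.5455.
Starting from Tier 1, the probability is 0.6364.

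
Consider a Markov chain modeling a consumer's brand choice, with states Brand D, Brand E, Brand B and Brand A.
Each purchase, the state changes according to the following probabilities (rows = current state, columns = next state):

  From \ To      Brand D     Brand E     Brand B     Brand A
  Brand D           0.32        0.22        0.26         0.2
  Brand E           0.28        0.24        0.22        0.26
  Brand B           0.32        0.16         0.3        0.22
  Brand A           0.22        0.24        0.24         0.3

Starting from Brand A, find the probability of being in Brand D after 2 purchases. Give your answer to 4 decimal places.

0.2804

Propagate the distribution vector 2 purchases from Brand A.
After 0 purchases: (0.0000, 0.0000, 0.0000, 1.0000)
After 1 purchase: (0.2200, 0.2400, 0.2400, 0.3000)
After 2 purchases: (0.2804, 0.2164, 0.2540, 0.2492)
P(in Brand D after 2 purchases) = 0.2804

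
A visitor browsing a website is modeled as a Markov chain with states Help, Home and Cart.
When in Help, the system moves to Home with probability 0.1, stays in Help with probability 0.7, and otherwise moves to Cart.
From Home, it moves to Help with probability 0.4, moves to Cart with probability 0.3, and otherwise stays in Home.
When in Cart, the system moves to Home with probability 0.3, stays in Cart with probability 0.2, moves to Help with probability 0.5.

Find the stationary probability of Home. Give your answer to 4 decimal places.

0.1795

Let the stationary distribution be π with π = πP and π_1 + π_2 + π_3 = 1.
π_1 = 0.7·π_1 + 0.4·π_2 + 0.5·π_3
π_2 = 0.1·π_1 + 0.3·π_2 + 0.3·π_3
Solving with the normalization constraint gives π = (0.6026, 0.1795, 0.2179).
So the stationary probability of Home is 0.1795.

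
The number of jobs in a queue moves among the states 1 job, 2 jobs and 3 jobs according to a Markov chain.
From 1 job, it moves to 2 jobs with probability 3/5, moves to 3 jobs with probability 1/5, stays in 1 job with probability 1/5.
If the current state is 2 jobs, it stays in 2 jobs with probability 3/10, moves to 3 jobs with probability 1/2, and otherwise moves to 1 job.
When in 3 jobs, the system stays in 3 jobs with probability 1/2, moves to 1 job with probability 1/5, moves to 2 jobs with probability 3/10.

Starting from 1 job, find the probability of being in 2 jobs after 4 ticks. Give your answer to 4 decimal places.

Propagate the distribution vector 4 ticks from 1 job.
After 0 ticks: (1.0000, 0.0000, 0.0000)
After 1 tick: (0.2000, 0.6000, 0.2000)
After 2 ticks: (0.2000, 0.3600, 0.4400)
After 3 ticks: (0.2000, 0.3600, 0.4400)
After 4 ticks: (0.2000, 0.3600, 0.4400)
P(in 2 jobs after 4 ticks) = 0.3600

0.3600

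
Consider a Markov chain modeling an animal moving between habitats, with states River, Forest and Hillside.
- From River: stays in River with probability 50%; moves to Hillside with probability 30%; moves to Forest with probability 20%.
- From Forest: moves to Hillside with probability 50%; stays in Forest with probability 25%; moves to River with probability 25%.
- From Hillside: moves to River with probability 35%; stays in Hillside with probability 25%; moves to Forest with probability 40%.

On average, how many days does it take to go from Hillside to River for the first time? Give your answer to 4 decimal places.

Let t(s) be the expected number of days to first reach River from state s, with t(River) = 0. Conditioning on the first day:
t(Forest) = 1 + 0.25·t(Forest) + 0.5·t(Hillside)
t(Hillside) = 1 + 0.4·t(Forest) + 0.25·t(Hillside)
Solving: t(Forest) = 3.4483, t(Hillside) = 3.1724.
Expected days from Hillside to River: 3.1724.

3.1724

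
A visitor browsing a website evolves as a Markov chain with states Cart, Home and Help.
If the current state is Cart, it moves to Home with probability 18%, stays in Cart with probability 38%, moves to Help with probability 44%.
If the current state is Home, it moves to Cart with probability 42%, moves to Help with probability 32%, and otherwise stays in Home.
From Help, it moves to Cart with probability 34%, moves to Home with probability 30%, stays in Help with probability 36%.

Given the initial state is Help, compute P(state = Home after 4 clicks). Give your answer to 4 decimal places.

Propagate the distribution vector 4 clicks from Help.
After 0 clicks: (0.0000, 0.0000, 1.0000)
After 1 click: (0.3400, 0.3000, 0.3600)
After 2 clicks: (0.3776, 0.2472, 0.3752)
After 3 clicks: (0.3749, 0.2448, 0.3803)
After 4 clicks: (0.3746, 0.2452, 0.3802)
P(in Home after 4 clicks) = 0.2452

0.2452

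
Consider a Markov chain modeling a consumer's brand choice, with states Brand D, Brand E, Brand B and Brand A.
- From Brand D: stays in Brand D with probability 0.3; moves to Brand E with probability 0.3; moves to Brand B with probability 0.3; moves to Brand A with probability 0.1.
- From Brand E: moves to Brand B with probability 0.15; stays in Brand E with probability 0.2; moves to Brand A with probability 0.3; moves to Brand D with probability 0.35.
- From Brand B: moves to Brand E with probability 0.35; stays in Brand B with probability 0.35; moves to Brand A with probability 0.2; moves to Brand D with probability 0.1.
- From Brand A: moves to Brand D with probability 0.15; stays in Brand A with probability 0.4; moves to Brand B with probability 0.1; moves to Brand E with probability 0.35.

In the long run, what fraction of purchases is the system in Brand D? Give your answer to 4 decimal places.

0.2330

Let the stationary distribution be π with π = πP and π_1 + π_2 + π_3 + π_4 = 1.
π_1 = 0.3·π_1 + 0.35·π_2 + 0.1·π_3 + 0.15·π_4
π_2 = 0.3·π_1 + 0.2·π_2 + 0.35·π_3 + 0.35·π_4
π_3 = 0.3·π_1 + 0.15·π_2 + 0.35·π_3 + 0.1·π_4
Solving with the normalization constraint gives π = (0.2330, 0.2942, 0.2151, 0.2576).
So the stationary probability of Brand D is 0.2330.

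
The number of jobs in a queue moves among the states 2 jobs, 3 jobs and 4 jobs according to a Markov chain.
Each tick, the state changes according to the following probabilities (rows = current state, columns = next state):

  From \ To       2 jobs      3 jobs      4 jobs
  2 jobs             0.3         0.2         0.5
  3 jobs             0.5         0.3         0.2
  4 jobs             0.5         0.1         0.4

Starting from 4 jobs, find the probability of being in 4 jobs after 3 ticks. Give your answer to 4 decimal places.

0.4060

Propagate the distribution vector 3 ticks from 4 jobs.
After 0 ticks: (0.0000, 0.0000, 1.0000)
After 1 tick: (0.5000, 0.1000, 0.4000)
After 2 ticks: (0.4000, 0.1700, 0.4300)
After 3 ticks: (0.4200, 0.1740, 0.4060)
P(in 4 jobs after 3 ticks) = 0.4060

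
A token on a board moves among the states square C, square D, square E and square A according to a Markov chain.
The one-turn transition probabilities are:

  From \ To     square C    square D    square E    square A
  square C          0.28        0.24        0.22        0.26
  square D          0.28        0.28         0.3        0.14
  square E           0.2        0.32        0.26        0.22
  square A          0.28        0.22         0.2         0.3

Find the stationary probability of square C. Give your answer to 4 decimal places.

Let the stationary distribution be π with π = πP and π_1 + π_2 + π_3 + π_4 = 1.
π_1 = 0.28·π_1 + 0.28·π_2 + 0.2·π_3 + 0.28·π_4
π_2 = 0.24·π_1 + 0.28·π_2 + 0.32·π_3 + 0.22·π_4
π_3 = 0.22·π_1 + 0.3·π_2 + 0.26·π_3 + 0.2·π_4
Solving with the normalization constraint gives π = (0.2603, 0.2658, 0.2466, 0.2273).
So the stationary probability of square C is 0.2603.

0.2603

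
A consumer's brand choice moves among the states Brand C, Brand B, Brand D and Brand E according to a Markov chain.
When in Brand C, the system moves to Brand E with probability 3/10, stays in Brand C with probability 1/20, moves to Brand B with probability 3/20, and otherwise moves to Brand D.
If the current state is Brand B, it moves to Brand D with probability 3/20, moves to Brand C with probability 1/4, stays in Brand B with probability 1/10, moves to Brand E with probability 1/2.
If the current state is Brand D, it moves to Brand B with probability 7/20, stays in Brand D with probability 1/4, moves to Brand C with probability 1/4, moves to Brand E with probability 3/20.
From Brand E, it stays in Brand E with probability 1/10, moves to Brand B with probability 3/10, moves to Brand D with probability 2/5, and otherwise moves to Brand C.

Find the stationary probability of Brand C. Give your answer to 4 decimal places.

Let the stationary distribution be π with π = πP and π_1 + π_2 + π_3 + π_4 = 1.
π_1 = 0.05·π_1 + 0.25·π_2 + 0.25·π_3 + 0.2·π_4
π_2 = 0.15·π_1 + 0.1·π_2 + 0.35·π_3 + 0.3·π_4
π_3 = 0.5·π_1 + 0.15·π_2 + 0.25·π_3 + 0.4·π_4
Solving with the normalization constraint gives π = (0.1979, 0.2383, 0.3132, 0.2506).
So the stationary probability of Brand C is 0.1979.

0.1979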